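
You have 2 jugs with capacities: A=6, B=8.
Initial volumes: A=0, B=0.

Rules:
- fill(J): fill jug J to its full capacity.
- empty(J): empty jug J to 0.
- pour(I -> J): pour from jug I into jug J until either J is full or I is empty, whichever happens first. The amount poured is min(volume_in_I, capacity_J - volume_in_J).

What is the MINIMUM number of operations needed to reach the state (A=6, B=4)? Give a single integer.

Answer: 6

Derivation:
BFS from (A=0, B=0). One shortest path:
  1. fill(B) -> (A=0 B=8)
  2. pour(B -> A) -> (A=6 B=2)
  3. empty(A) -> (A=0 B=2)
  4. pour(B -> A) -> (A=2 B=0)
  5. fill(B) -> (A=2 B=8)
  6. pour(B -> A) -> (A=6 B=4)
Reached target in 6 moves.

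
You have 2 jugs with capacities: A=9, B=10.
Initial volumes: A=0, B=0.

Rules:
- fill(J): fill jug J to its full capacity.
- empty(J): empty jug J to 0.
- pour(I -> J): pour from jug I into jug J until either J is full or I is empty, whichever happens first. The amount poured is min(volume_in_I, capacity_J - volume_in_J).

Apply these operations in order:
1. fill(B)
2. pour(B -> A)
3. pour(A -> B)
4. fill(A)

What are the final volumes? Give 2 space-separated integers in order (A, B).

Step 1: fill(B) -> (A=0 B=10)
Step 2: pour(B -> A) -> (A=9 B=1)
Step 3: pour(A -> B) -> (A=0 B=10)
Step 4: fill(A) -> (A=9 B=10)

Answer: 9 10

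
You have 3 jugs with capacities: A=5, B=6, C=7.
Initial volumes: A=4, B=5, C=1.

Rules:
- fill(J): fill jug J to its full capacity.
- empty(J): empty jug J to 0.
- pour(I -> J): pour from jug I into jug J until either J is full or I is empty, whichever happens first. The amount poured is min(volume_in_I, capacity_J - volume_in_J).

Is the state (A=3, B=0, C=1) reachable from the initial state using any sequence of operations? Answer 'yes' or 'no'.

BFS from (A=4, B=5, C=1):
  1. pour(A -> B) -> (A=3 B=6 C=1)
  2. empty(B) -> (A=3 B=0 C=1)
Target reached → yes.

Answer: yes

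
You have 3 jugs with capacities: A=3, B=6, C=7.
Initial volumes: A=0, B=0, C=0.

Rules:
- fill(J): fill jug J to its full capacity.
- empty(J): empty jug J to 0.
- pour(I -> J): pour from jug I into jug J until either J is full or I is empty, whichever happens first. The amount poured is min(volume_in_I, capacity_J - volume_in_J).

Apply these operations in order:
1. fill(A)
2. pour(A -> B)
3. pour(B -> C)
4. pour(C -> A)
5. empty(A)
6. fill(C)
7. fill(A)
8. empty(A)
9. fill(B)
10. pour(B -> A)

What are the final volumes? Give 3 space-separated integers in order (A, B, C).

Step 1: fill(A) -> (A=3 B=0 C=0)
Step 2: pour(A -> B) -> (A=0 B=3 C=0)
Step 3: pour(B -> C) -> (A=0 B=0 C=3)
Step 4: pour(C -> A) -> (A=3 B=0 C=0)
Step 5: empty(A) -> (A=0 B=0 C=0)
Step 6: fill(C) -> (A=0 B=0 C=7)
Step 7: fill(A) -> (A=3 B=0 C=7)
Step 8: empty(A) -> (A=0 B=0 C=7)
Step 9: fill(B) -> (A=0 B=6 C=7)
Step 10: pour(B -> A) -> (A=3 B=3 C=7)

Answer: 3 3 7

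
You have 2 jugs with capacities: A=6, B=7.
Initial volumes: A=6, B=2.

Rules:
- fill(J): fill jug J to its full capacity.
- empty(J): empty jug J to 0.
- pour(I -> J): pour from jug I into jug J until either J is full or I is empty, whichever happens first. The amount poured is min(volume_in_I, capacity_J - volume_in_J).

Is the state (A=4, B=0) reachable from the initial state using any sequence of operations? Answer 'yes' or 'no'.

Answer: yes

Derivation:
BFS from (A=6, B=2):
  1. empty(B) -> (A=6 B=0)
  2. pour(A -> B) -> (A=0 B=6)
  3. fill(A) -> (A=6 B=6)
  4. pour(A -> B) -> (A=5 B=7)
  5. empty(B) -> (A=5 B=0)
  6. pour(A -> B) -> (A=0 B=5)
  7. fill(A) -> (A=6 B=5)
  8. pour(A -> B) -> (A=4 B=7)
  9. empty(B) -> (A=4 B=0)
Target reached → yes.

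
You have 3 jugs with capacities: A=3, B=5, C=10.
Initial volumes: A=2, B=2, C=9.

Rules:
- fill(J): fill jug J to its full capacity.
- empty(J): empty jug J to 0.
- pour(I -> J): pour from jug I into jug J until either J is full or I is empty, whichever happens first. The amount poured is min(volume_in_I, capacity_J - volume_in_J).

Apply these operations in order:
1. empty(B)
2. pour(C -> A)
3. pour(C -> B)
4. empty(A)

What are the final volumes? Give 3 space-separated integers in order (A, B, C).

Answer: 0 5 3

Derivation:
Step 1: empty(B) -> (A=2 B=0 C=9)
Step 2: pour(C -> A) -> (A=3 B=0 C=8)
Step 3: pour(C -> B) -> (A=3 B=5 C=3)
Step 4: empty(A) -> (A=0 B=5 C=3)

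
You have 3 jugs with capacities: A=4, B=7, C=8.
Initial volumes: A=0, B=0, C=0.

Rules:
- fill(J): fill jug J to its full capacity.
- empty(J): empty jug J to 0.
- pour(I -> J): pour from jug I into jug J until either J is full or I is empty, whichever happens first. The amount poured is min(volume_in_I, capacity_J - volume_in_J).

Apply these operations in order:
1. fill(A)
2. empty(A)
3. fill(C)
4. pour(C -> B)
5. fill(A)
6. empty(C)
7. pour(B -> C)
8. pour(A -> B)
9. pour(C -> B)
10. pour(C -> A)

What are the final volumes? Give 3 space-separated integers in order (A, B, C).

Step 1: fill(A) -> (A=4 B=0 C=0)
Step 2: empty(A) -> (A=0 B=0 C=0)
Step 3: fill(C) -> (A=0 B=0 C=8)
Step 4: pour(C -> B) -> (A=0 B=7 C=1)
Step 5: fill(A) -> (A=4 B=7 C=1)
Step 6: empty(C) -> (A=4 B=7 C=0)
Step 7: pour(B -> C) -> (A=4 B=0 C=7)
Step 8: pour(A -> B) -> (A=0 B=4 C=7)
Step 9: pour(C -> B) -> (A=0 B=7 C=4)
Step 10: pour(C -> A) -> (A=4 B=7 C=0)

Answer: 4 7 0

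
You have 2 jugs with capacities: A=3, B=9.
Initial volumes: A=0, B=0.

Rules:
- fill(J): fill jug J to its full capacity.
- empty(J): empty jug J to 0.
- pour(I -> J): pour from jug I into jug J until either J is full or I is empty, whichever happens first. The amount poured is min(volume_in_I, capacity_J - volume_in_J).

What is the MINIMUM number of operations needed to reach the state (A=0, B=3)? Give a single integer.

Answer: 2

Derivation:
BFS from (A=0, B=0). One shortest path:
  1. fill(A) -> (A=3 B=0)
  2. pour(A -> B) -> (A=0 B=3)
Reached target in 2 moves.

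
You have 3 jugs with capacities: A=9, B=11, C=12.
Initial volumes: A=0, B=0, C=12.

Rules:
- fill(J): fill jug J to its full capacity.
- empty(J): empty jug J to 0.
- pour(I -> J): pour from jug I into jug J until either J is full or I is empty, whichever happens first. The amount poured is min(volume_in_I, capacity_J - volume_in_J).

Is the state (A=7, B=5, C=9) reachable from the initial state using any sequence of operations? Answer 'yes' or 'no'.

Answer: no

Derivation:
BFS explored all 680 reachable states.
Reachable set includes: (0,0,0), (0,0,1), (0,0,2), (0,0,3), (0,0,4), (0,0,5), (0,0,6), (0,0,7), (0,0,8), (0,0,9), (0,0,10), (0,0,11) ...
Target (A=7, B=5, C=9) not in reachable set → no.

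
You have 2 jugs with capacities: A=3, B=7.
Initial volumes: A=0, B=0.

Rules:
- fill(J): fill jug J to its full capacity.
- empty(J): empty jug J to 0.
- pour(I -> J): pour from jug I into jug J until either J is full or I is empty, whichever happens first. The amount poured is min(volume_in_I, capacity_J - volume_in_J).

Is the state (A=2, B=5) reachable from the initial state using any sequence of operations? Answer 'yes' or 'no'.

Answer: no

Derivation:
BFS explored all 20 reachable states.
Reachable set includes: (0,0), (0,1), (0,2), (0,3), (0,4), (0,5), (0,6), (0,7), (1,0), (1,7), (2,0), (2,7) ...
Target (A=2, B=5) not in reachable set → no.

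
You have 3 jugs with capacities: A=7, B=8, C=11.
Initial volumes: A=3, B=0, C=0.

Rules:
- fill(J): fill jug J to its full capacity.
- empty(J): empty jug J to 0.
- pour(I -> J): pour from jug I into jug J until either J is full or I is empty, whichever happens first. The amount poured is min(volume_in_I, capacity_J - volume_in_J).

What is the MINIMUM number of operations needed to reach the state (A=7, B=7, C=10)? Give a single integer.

Answer: 6

Derivation:
BFS from (A=3, B=0, C=0). One shortest path:
  1. pour(A -> C) -> (A=0 B=0 C=3)
  2. fill(A) -> (A=7 B=0 C=3)
  3. pour(A -> B) -> (A=0 B=7 C=3)
  4. fill(A) -> (A=7 B=7 C=3)
  5. pour(A -> C) -> (A=0 B=7 C=10)
  6. fill(A) -> (A=7 B=7 C=10)
Reached target in 6 moves.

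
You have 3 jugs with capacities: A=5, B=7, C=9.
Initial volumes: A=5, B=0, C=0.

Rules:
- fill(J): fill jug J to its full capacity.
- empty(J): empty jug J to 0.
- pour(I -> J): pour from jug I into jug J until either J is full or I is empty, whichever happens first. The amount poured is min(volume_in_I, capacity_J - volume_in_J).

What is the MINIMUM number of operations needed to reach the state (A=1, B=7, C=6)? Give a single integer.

Answer: 8

Derivation:
BFS from (A=5, B=0, C=0). One shortest path:
  1. empty(A) -> (A=0 B=0 C=0)
  2. fill(C) -> (A=0 B=0 C=9)
  3. pour(C -> A) -> (A=5 B=0 C=4)
  4. pour(C -> B) -> (A=5 B=4 C=0)
  5. pour(A -> C) -> (A=0 B=4 C=5)
  6. fill(A) -> (A=5 B=4 C=5)
  7. pour(A -> C) -> (A=1 B=4 C=9)
  8. pour(C -> B) -> (A=1 B=7 C=6)
Reached target in 8 moves.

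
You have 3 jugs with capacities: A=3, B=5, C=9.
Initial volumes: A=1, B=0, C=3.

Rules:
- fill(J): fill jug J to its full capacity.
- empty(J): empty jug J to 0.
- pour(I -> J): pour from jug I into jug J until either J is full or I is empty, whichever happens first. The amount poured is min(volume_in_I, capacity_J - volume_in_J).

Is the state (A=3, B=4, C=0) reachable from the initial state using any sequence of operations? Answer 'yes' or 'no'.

Answer: yes

Derivation:
BFS from (A=1, B=0, C=3):
  1. pour(A -> B) -> (A=0 B=1 C=3)
  2. fill(A) -> (A=3 B=1 C=3)
  3. pour(C -> B) -> (A=3 B=4 C=0)
Target reached → yes.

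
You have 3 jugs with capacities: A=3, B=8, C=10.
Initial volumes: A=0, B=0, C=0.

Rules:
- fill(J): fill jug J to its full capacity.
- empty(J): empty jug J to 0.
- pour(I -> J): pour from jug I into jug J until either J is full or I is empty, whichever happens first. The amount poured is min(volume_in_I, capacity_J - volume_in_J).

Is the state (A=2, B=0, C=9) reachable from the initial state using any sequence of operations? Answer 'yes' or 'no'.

Answer: yes

Derivation:
BFS from (A=0, B=0, C=0):
  1. fill(A) -> (A=3 B=0 C=0)
  2. fill(B) -> (A=3 B=8 C=0)
  3. pour(A -> C) -> (A=0 B=8 C=3)
  4. pour(B -> A) -> (A=3 B=5 C=3)
  5. pour(A -> C) -> (A=0 B=5 C=6)
  6. pour(B -> A) -> (A=3 B=2 C=6)
  7. pour(A -> C) -> (A=0 B=2 C=9)
  8. pour(B -> A) -> (A=2 B=0 C=9)
Target reached → yes.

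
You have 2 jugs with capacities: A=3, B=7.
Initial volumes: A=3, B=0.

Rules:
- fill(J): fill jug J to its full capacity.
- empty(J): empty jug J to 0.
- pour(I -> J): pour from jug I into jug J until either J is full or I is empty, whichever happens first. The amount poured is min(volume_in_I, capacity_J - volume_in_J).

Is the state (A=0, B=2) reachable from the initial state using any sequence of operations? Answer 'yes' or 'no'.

BFS from (A=3, B=0):
  1. pour(A -> B) -> (A=0 B=3)
  2. fill(A) -> (A=3 B=3)
  3. pour(A -> B) -> (A=0 B=6)
  4. fill(A) -> (A=3 B=6)
  5. pour(A -> B) -> (A=2 B=7)
  6. empty(B) -> (A=2 B=0)
  7. pour(A -> B) -> (A=0 B=2)
Target reached → yes.

Answer: yes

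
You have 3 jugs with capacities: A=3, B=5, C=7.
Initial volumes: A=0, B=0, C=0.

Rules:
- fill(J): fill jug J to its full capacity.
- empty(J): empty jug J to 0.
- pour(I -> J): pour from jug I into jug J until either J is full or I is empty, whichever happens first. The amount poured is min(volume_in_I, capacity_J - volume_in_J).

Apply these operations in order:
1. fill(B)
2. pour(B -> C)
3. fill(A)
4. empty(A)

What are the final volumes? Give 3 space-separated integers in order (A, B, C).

Answer: 0 0 5

Derivation:
Step 1: fill(B) -> (A=0 B=5 C=0)
Step 2: pour(B -> C) -> (A=0 B=0 C=5)
Step 3: fill(A) -> (A=3 B=0 C=5)
Step 4: empty(A) -> (A=0 B=0 C=5)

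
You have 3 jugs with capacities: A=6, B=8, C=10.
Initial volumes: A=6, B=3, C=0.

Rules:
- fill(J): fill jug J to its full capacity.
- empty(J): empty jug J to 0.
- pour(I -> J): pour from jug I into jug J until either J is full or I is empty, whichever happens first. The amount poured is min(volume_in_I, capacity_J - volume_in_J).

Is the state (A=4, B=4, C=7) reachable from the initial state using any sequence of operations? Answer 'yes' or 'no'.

Answer: no

Derivation:
BFS explored all 284 reachable states.
Reachable set includes: (0,0,0), (0,0,1), (0,0,2), (0,0,3), (0,0,4), (0,0,5), (0,0,6), (0,0,7), (0,0,8), (0,0,9), (0,0,10), (0,1,0) ...
Target (A=4, B=4, C=7) not in reachable set → no.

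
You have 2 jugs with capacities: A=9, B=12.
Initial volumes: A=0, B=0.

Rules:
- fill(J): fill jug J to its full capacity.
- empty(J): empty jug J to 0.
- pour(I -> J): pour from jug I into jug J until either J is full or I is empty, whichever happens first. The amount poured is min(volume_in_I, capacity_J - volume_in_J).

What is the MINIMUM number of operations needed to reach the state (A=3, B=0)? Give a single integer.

Answer: 4

Derivation:
BFS from (A=0, B=0). One shortest path:
  1. fill(B) -> (A=0 B=12)
  2. pour(B -> A) -> (A=9 B=3)
  3. empty(A) -> (A=0 B=3)
  4. pour(B -> A) -> (A=3 B=0)
Reached target in 4 moves.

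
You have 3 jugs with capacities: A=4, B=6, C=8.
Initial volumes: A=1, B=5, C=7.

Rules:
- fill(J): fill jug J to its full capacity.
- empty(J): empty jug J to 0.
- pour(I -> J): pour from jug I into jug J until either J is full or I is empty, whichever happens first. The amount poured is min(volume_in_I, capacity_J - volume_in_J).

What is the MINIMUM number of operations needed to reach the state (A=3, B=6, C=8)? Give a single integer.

BFS from (A=1, B=5, C=7). One shortest path:
  1. fill(A) -> (A=4 B=5 C=7)
  2. fill(B) -> (A=4 B=6 C=7)
  3. pour(A -> C) -> (A=3 B=6 C=8)
Reached target in 3 moves.

Answer: 3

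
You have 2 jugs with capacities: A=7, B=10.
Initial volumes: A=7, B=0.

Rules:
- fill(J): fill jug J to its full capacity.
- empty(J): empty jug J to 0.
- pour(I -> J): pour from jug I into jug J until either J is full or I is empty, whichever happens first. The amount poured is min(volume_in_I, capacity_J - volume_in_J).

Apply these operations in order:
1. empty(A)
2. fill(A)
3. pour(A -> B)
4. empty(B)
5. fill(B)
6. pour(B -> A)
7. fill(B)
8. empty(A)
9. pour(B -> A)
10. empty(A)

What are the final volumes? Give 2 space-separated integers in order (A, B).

Answer: 0 3

Derivation:
Step 1: empty(A) -> (A=0 B=0)
Step 2: fill(A) -> (A=7 B=0)
Step 3: pour(A -> B) -> (A=0 B=7)
Step 4: empty(B) -> (A=0 B=0)
Step 5: fill(B) -> (A=0 B=10)
Step 6: pour(B -> A) -> (A=7 B=3)
Step 7: fill(B) -> (A=7 B=10)
Step 8: empty(A) -> (A=0 B=10)
Step 9: pour(B -> A) -> (A=7 B=3)
Step 10: empty(A) -> (A=0 B=3)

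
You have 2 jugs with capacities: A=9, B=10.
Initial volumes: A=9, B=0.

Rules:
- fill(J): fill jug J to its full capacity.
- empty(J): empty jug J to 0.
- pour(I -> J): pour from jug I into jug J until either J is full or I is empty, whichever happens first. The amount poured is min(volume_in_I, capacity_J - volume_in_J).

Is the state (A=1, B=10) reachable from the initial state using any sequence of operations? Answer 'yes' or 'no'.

BFS from (A=9, B=0):
  1. empty(A) -> (A=0 B=0)
  2. fill(B) -> (A=0 B=10)
  3. pour(B -> A) -> (A=9 B=1)
  4. empty(A) -> (A=0 B=1)
  5. pour(B -> A) -> (A=1 B=0)
  6. fill(B) -> (A=1 B=10)
Target reached → yes.

Answer: yes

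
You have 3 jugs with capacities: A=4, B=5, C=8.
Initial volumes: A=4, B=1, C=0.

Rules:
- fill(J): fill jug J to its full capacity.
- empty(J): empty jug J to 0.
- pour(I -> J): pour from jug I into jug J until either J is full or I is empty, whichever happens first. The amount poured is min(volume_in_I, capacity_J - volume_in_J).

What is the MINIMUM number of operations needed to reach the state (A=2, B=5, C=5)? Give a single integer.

BFS from (A=4, B=1, C=0). One shortest path:
  1. empty(B) -> (A=4 B=0 C=0)
  2. fill(C) -> (A=4 B=0 C=8)
  3. pour(C -> B) -> (A=4 B=5 C=3)
  4. empty(B) -> (A=4 B=0 C=3)
  5. pour(C -> B) -> (A=4 B=3 C=0)
  6. pour(A -> B) -> (A=2 B=5 C=0)
  7. pour(B -> C) -> (A=2 B=0 C=5)
  8. fill(B) -> (A=2 B=5 C=5)
Reached target in 8 moves.

Answer: 8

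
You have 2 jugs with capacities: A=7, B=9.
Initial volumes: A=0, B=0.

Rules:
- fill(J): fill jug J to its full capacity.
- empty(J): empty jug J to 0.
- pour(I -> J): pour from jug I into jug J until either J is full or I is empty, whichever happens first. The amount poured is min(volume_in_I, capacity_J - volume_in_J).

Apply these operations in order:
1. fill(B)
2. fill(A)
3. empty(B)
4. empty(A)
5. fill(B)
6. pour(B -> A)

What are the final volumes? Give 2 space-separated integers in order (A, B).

Answer: 7 2

Derivation:
Step 1: fill(B) -> (A=0 B=9)
Step 2: fill(A) -> (A=7 B=9)
Step 3: empty(B) -> (A=7 B=0)
Step 4: empty(A) -> (A=0 B=0)
Step 5: fill(B) -> (A=0 B=9)
Step 6: pour(B -> A) -> (A=7 B=2)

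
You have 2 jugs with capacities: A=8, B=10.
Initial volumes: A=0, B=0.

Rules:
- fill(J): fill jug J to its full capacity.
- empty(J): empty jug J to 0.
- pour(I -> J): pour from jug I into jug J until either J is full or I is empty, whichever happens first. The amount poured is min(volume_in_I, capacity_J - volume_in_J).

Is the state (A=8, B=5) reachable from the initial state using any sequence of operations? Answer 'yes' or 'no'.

BFS explored all 18 reachable states.
Reachable set includes: (0,0), (0,2), (0,4), (0,6), (0,8), (0,10), (2,0), (2,10), (4,0), (4,10), (6,0), (6,10) ...
Target (A=8, B=5) not in reachable set → no.

Answer: no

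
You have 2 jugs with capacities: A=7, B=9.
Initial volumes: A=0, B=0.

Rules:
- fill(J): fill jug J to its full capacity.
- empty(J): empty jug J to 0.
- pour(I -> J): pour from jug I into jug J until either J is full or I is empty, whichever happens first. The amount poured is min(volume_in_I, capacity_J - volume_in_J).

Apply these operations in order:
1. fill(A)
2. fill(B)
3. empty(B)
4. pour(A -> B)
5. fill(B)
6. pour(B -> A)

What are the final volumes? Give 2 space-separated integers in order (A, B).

Step 1: fill(A) -> (A=7 B=0)
Step 2: fill(B) -> (A=7 B=9)
Step 3: empty(B) -> (A=7 B=0)
Step 4: pour(A -> B) -> (A=0 B=7)
Step 5: fill(B) -> (A=0 B=9)
Step 6: pour(B -> A) -> (A=7 B=2)

Answer: 7 2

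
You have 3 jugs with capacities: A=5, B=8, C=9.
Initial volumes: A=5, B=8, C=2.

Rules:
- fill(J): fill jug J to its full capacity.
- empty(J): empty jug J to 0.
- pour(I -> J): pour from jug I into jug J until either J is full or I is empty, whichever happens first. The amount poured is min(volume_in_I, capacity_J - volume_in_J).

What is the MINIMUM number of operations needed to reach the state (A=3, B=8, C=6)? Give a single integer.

BFS from (A=5, B=8, C=2). One shortest path:
  1. empty(B) -> (A=5 B=0 C=2)
  2. pour(A -> B) -> (A=0 B=5 C=2)
  3. fill(A) -> (A=5 B=5 C=2)
  4. pour(A -> C) -> (A=0 B=5 C=7)
  5. fill(A) -> (A=5 B=5 C=7)
  6. pour(A -> C) -> (A=3 B=5 C=9)
  7. pour(C -> B) -> (A=3 B=8 C=6)
Reached target in 7 moves.

Answer: 7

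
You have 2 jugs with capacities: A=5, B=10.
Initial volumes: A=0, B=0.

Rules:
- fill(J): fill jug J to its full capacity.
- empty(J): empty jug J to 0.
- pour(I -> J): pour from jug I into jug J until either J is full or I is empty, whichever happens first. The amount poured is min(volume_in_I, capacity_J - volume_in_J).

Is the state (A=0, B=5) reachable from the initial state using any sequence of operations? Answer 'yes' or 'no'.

BFS from (A=0, B=0):
  1. fill(A) -> (A=5 B=0)
  2. pour(A -> B) -> (A=0 B=5)
Target reached → yes.

Answer: yes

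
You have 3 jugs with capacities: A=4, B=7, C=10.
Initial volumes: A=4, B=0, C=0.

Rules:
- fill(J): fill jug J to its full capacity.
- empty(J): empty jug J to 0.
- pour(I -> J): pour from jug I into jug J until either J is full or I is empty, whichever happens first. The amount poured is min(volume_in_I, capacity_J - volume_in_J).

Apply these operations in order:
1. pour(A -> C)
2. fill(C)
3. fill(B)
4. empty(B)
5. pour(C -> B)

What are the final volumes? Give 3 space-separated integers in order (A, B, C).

Answer: 0 7 3

Derivation:
Step 1: pour(A -> C) -> (A=0 B=0 C=4)
Step 2: fill(C) -> (A=0 B=0 C=10)
Step 3: fill(B) -> (A=0 B=7 C=10)
Step 4: empty(B) -> (A=0 B=0 C=10)
Step 5: pour(C -> B) -> (A=0 B=7 C=3)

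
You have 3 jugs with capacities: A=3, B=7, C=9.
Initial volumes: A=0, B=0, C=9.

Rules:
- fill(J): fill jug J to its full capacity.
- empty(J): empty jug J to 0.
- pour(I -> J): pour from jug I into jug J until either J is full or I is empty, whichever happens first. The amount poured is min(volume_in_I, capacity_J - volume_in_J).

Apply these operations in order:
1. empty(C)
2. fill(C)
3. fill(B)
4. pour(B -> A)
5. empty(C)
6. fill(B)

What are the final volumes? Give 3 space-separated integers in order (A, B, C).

Answer: 3 7 0

Derivation:
Step 1: empty(C) -> (A=0 B=0 C=0)
Step 2: fill(C) -> (A=0 B=0 C=9)
Step 3: fill(B) -> (A=0 B=7 C=9)
Step 4: pour(B -> A) -> (A=3 B=4 C=9)
Step 5: empty(C) -> (A=3 B=4 C=0)
Step 6: fill(B) -> (A=3 B=7 C=0)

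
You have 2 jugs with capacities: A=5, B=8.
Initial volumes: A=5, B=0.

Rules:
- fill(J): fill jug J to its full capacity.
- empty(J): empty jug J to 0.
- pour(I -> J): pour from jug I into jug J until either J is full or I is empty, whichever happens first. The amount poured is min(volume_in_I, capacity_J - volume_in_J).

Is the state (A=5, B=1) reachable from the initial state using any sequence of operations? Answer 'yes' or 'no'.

BFS from (A=5, B=0):
  1. empty(A) -> (A=0 B=0)
  2. fill(B) -> (A=0 B=8)
  3. pour(B -> A) -> (A=5 B=3)
  4. empty(A) -> (A=0 B=3)
  5. pour(B -> A) -> (A=3 B=0)
  6. fill(B) -> (A=3 B=8)
  7. pour(B -> A) -> (A=5 B=6)
  8. empty(A) -> (A=0 B=6)
  9. pour(B -> A) -> (A=5 B=1)
Target reached → yes.

Answer: yes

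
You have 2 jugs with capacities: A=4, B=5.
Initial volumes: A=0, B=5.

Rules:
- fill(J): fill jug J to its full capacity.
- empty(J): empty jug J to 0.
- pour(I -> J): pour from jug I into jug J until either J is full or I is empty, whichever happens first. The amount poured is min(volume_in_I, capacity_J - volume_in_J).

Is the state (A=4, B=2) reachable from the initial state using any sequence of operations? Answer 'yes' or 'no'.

Answer: yes

Derivation:
BFS from (A=0, B=5):
  1. pour(B -> A) -> (A=4 B=1)
  2. empty(A) -> (A=0 B=1)
  3. pour(B -> A) -> (A=1 B=0)
  4. fill(B) -> (A=1 B=5)
  5. pour(B -> A) -> (A=4 B=2)
Target reached → yes.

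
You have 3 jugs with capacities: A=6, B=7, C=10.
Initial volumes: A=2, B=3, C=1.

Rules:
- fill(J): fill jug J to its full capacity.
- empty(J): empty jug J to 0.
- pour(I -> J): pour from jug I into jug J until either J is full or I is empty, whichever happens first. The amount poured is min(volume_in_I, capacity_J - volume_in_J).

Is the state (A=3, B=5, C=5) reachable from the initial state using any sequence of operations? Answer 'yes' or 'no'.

BFS explored all 347 reachable states.
Reachable set includes: (0,0,0), (0,0,1), (0,0,2), (0,0,3), (0,0,4), (0,0,5), (0,0,6), (0,0,7), (0,0,8), (0,0,9), (0,0,10), (0,1,0) ...
Target (A=3, B=5, C=5) not in reachable set → no.

Answer: no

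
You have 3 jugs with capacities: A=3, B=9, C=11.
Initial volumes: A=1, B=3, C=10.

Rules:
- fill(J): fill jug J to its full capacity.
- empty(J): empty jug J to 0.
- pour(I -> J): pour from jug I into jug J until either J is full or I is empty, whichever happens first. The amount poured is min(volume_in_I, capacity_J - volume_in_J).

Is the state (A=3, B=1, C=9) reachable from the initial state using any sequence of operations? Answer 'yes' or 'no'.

Answer: yes

Derivation:
BFS from (A=1, B=3, C=10):
  1. fill(B) -> (A=1 B=9 C=10)
  2. empty(C) -> (A=1 B=9 C=0)
  3. pour(B -> C) -> (A=1 B=0 C=9)
  4. pour(A -> B) -> (A=0 B=1 C=9)
  5. fill(A) -> (A=3 B=1 C=9)
Target reached → yes.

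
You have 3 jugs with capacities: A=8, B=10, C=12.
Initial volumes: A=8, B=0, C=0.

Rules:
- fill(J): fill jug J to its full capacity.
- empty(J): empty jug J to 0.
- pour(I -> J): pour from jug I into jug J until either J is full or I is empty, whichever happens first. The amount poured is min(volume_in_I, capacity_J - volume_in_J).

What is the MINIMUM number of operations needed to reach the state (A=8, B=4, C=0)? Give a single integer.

BFS from (A=8, B=0, C=0). One shortest path:
  1. empty(A) -> (A=0 B=0 C=0)
  2. fill(C) -> (A=0 B=0 C=12)
  3. pour(C -> A) -> (A=8 B=0 C=4)
  4. pour(C -> B) -> (A=8 B=4 C=0)
Reached target in 4 moves.

Answer: 4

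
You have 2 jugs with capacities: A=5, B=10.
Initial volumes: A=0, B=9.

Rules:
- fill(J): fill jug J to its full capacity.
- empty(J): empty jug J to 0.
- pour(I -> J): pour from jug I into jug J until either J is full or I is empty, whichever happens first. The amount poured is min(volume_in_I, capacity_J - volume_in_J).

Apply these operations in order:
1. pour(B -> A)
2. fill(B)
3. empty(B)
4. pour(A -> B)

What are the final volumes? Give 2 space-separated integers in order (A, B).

Step 1: pour(B -> A) -> (A=5 B=4)
Step 2: fill(B) -> (A=5 B=10)
Step 3: empty(B) -> (A=5 B=0)
Step 4: pour(A -> B) -> (A=0 B=5)

Answer: 0 5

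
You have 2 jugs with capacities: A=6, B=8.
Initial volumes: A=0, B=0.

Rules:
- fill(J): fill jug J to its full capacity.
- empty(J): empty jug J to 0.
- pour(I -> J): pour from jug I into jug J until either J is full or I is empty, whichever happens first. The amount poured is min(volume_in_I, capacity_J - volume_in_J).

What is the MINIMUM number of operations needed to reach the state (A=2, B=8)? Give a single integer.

BFS from (A=0, B=0). One shortest path:
  1. fill(B) -> (A=0 B=8)
  2. pour(B -> A) -> (A=6 B=2)
  3. empty(A) -> (A=0 B=2)
  4. pour(B -> A) -> (A=2 B=0)
  5. fill(B) -> (A=2 B=8)
Reached target in 5 moves.

Answer: 5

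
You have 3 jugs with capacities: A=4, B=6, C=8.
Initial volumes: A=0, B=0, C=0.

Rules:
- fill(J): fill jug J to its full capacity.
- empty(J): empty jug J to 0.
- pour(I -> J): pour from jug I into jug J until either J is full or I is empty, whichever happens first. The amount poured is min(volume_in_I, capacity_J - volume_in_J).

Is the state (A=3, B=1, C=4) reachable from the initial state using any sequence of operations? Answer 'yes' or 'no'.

Answer: no

Derivation:
BFS explored all 54 reachable states.
Reachable set includes: (0,0,0), (0,0,2), (0,0,4), (0,0,6), (0,0,8), (0,2,0), (0,2,2), (0,2,4), (0,2,6), (0,2,8), (0,4,0), (0,4,2) ...
Target (A=3, B=1, C=4) not in reachable set → no.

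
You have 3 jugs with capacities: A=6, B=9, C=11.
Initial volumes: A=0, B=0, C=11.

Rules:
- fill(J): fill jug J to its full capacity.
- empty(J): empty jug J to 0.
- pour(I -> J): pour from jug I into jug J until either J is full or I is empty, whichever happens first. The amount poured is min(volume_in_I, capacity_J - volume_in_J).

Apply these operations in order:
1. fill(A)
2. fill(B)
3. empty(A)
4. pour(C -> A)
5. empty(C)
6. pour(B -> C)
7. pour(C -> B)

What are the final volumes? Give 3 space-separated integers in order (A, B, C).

Step 1: fill(A) -> (A=6 B=0 C=11)
Step 2: fill(B) -> (A=6 B=9 C=11)
Step 3: empty(A) -> (A=0 B=9 C=11)
Step 4: pour(C -> A) -> (A=6 B=9 C=5)
Step 5: empty(C) -> (A=6 B=9 C=0)
Step 6: pour(B -> C) -> (A=6 B=0 C=9)
Step 7: pour(C -> B) -> (A=6 B=9 C=0)

Answer: 6 9 0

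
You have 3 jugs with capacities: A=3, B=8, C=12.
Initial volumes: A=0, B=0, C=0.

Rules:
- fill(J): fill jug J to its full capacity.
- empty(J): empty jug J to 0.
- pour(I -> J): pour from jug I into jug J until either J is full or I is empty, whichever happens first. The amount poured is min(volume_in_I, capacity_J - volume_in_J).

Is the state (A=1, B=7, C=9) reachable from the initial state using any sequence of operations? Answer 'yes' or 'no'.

BFS explored all 314 reachable states.
Reachable set includes: (0,0,0), (0,0,1), (0,0,2), (0,0,3), (0,0,4), (0,0,5), (0,0,6), (0,0,7), (0,0,8), (0,0,9), (0,0,10), (0,0,11) ...
Target (A=1, B=7, C=9) not in reachable set → no.

Answer: no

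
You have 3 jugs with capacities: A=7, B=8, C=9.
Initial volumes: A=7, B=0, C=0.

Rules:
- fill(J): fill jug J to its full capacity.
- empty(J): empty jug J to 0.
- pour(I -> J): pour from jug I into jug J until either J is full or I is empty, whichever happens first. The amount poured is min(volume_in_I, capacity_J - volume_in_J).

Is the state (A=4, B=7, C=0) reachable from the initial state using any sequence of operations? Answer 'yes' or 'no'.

Answer: yes

Derivation:
BFS from (A=7, B=0, C=0):
  1. empty(A) -> (A=0 B=0 C=0)
  2. fill(C) -> (A=0 B=0 C=9)
  3. pour(C -> A) -> (A=7 B=0 C=2)
  4. empty(A) -> (A=0 B=0 C=2)
  5. pour(C -> A) -> (A=2 B=0 C=0)
  6. fill(C) -> (A=2 B=0 C=9)
  7. pour(C -> A) -> (A=7 B=0 C=4)
  8. pour(A -> B) -> (A=0 B=7 C=4)
  9. pour(C -> A) -> (A=4 B=7 C=0)
Target reached → yes.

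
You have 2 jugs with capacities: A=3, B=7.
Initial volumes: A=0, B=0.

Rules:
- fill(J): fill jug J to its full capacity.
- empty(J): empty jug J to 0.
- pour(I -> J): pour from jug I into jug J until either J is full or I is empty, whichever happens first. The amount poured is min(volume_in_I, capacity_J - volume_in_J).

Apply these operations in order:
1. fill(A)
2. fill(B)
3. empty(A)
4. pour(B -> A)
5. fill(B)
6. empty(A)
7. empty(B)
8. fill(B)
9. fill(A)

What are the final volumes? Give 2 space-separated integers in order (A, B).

Step 1: fill(A) -> (A=3 B=0)
Step 2: fill(B) -> (A=3 B=7)
Step 3: empty(A) -> (A=0 B=7)
Step 4: pour(B -> A) -> (A=3 B=4)
Step 5: fill(B) -> (A=3 B=7)
Step 6: empty(A) -> (A=0 B=7)
Step 7: empty(B) -> (A=0 B=0)
Step 8: fill(B) -> (A=0 B=7)
Step 9: fill(A) -> (A=3 B=7)

Answer: 3 7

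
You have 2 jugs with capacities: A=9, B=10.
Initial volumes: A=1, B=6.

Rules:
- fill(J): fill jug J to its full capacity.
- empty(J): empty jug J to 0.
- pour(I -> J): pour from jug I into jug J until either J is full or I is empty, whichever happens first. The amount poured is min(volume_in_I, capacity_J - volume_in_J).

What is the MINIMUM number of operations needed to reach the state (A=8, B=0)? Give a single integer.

Answer: 5

Derivation:
BFS from (A=1, B=6). One shortest path:
  1. pour(B -> A) -> (A=7 B=0)
  2. fill(B) -> (A=7 B=10)
  3. pour(B -> A) -> (A=9 B=8)
  4. empty(A) -> (A=0 B=8)
  5. pour(B -> A) -> (A=8 B=0)
Reached target in 5 moves.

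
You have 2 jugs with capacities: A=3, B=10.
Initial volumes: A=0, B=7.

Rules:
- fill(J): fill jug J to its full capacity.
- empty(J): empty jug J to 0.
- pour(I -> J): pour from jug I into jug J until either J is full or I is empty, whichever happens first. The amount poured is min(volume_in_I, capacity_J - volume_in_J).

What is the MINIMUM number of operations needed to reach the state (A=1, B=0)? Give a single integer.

Answer: 5

Derivation:
BFS from (A=0, B=7). One shortest path:
  1. pour(B -> A) -> (A=3 B=4)
  2. empty(A) -> (A=0 B=4)
  3. pour(B -> A) -> (A=3 B=1)
  4. empty(A) -> (A=0 B=1)
  5. pour(B -> A) -> (A=1 B=0)
Reached target in 5 moves.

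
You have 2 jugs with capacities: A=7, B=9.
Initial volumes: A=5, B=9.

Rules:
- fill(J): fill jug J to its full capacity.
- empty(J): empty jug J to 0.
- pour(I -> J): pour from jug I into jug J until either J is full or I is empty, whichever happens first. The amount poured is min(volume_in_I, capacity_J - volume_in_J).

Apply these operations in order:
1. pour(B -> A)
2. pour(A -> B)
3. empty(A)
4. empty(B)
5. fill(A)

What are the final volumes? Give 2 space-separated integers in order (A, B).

Step 1: pour(B -> A) -> (A=7 B=7)
Step 2: pour(A -> B) -> (A=5 B=9)
Step 3: empty(A) -> (A=0 B=9)
Step 4: empty(B) -> (A=0 B=0)
Step 5: fill(A) -> (A=7 B=0)

Answer: 7 0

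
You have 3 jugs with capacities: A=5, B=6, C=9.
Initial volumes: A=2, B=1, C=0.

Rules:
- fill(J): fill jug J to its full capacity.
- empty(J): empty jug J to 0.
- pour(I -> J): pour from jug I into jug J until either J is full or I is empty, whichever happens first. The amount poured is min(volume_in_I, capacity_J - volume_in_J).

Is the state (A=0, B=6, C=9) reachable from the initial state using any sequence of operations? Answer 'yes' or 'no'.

Answer: yes

Derivation:
BFS from (A=2, B=1, C=0):
  1. fill(A) -> (A=5 B=1 C=0)
  2. fill(C) -> (A=5 B=1 C=9)
  3. pour(A -> B) -> (A=0 B=6 C=9)
Target reached → yes.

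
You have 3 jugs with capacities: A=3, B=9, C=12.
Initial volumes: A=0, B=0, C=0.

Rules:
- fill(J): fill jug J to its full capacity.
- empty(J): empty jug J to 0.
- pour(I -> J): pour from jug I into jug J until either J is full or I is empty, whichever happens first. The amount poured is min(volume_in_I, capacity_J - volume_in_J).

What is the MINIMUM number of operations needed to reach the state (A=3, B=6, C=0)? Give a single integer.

Answer: 2

Derivation:
BFS from (A=0, B=0, C=0). One shortest path:
  1. fill(B) -> (A=0 B=9 C=0)
  2. pour(B -> A) -> (A=3 B=6 C=0)
Reached target in 2 moves.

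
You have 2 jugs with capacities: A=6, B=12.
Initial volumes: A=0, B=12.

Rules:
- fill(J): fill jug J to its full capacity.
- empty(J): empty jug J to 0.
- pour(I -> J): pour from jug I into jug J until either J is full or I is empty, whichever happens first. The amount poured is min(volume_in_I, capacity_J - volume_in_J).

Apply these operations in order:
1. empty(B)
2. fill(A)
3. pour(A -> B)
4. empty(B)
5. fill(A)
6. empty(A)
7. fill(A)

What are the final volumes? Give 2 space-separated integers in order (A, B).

Answer: 6 0

Derivation:
Step 1: empty(B) -> (A=0 B=0)
Step 2: fill(A) -> (A=6 B=0)
Step 3: pour(A -> B) -> (A=0 B=6)
Step 4: empty(B) -> (A=0 B=0)
Step 5: fill(A) -> (A=6 B=0)
Step 6: empty(A) -> (A=0 B=0)
Step 7: fill(A) -> (A=6 B=0)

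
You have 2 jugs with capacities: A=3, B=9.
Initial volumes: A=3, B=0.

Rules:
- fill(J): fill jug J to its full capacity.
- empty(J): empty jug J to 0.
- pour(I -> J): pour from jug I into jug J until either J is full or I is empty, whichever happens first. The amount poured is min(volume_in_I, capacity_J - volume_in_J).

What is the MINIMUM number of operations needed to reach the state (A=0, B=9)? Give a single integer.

BFS from (A=3, B=0). One shortest path:
  1. empty(A) -> (A=0 B=0)
  2. fill(B) -> (A=0 B=9)
Reached target in 2 moves.

Answer: 2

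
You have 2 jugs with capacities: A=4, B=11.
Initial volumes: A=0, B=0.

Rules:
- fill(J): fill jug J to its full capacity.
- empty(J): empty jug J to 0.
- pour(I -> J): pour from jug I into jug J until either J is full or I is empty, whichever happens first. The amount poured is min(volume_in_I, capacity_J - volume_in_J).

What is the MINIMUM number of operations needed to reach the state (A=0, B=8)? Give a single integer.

Answer: 4

Derivation:
BFS from (A=0, B=0). One shortest path:
  1. fill(A) -> (A=4 B=0)
  2. pour(A -> B) -> (A=0 B=4)
  3. fill(A) -> (A=4 B=4)
  4. pour(A -> B) -> (A=0 B=8)
Reached target in 4 moves.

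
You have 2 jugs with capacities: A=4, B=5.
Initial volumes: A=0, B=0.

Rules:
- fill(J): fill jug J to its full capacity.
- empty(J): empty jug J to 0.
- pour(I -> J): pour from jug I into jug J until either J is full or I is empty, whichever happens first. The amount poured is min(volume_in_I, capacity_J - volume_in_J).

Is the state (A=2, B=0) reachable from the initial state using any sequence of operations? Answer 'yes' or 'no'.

BFS from (A=0, B=0):
  1. fill(B) -> (A=0 B=5)
  2. pour(B -> A) -> (A=4 B=1)
  3. empty(A) -> (A=0 B=1)
  4. pour(B -> A) -> (A=1 B=0)
  5. fill(B) -> (A=1 B=5)
  6. pour(B -> A) -> (A=4 B=2)
  7. empty(A) -> (A=0 B=2)
  8. pour(B -> A) -> (A=2 B=0)
Target reached → yes.

Answer: yes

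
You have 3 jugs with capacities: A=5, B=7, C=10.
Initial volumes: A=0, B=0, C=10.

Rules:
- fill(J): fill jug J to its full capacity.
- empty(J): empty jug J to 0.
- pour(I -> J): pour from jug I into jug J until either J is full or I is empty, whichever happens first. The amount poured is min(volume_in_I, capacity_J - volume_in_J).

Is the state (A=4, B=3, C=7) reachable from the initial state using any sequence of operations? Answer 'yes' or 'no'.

BFS explored all 312 reachable states.
Reachable set includes: (0,0,0), (0,0,1), (0,0,2), (0,0,3), (0,0,4), (0,0,5), (0,0,6), (0,0,7), (0,0,8), (0,0,9), (0,0,10), (0,1,0) ...
Target (A=4, B=3, C=7) not in reachable set → no.

Answer: no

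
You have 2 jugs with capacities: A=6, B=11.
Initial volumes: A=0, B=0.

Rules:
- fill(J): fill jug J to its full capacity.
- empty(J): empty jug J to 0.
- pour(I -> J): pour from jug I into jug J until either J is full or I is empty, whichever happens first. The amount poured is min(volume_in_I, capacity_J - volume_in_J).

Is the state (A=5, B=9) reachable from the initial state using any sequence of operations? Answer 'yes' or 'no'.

BFS explored all 34 reachable states.
Reachable set includes: (0,0), (0,1), (0,2), (0,3), (0,4), (0,5), (0,6), (0,7), (0,8), (0,9), (0,10), (0,11) ...
Target (A=5, B=9) not in reachable set → no.

Answer: no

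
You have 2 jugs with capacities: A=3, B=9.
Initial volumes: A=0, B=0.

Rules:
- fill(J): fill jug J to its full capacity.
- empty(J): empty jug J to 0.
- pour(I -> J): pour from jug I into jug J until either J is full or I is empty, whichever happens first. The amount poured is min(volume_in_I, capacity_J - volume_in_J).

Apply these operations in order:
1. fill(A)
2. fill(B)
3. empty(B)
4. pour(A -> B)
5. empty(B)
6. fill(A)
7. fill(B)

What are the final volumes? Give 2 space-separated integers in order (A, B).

Step 1: fill(A) -> (A=3 B=0)
Step 2: fill(B) -> (A=3 B=9)
Step 3: empty(B) -> (A=3 B=0)
Step 4: pour(A -> B) -> (A=0 B=3)
Step 5: empty(B) -> (A=0 B=0)
Step 6: fill(A) -> (A=3 B=0)
Step 7: fill(B) -> (A=3 B=9)

Answer: 3 9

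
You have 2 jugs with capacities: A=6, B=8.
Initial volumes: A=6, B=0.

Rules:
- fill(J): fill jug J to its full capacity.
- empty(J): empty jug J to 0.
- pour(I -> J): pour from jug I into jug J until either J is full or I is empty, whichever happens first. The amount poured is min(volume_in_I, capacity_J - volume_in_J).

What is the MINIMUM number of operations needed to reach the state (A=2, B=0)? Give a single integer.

Answer: 5

Derivation:
BFS from (A=6, B=0). One shortest path:
  1. empty(A) -> (A=0 B=0)
  2. fill(B) -> (A=0 B=8)
  3. pour(B -> A) -> (A=6 B=2)
  4. empty(A) -> (A=0 B=2)
  5. pour(B -> A) -> (A=2 B=0)
Reached target in 5 moves.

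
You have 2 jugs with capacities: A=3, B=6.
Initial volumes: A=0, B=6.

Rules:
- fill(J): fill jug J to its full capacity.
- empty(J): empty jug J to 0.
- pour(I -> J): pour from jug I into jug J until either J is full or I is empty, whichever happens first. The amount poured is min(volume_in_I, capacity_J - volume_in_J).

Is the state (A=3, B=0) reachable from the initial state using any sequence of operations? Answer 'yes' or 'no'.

BFS from (A=0, B=6):
  1. fill(A) -> (A=3 B=6)
  2. empty(B) -> (A=3 B=0)
Target reached → yes.

Answer: yes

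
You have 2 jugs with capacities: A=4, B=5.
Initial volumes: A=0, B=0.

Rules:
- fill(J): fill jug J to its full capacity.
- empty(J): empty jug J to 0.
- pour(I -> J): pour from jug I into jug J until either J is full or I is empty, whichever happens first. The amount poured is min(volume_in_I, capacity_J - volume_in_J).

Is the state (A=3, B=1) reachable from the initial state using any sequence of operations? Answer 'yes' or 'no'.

BFS explored all 18 reachable states.
Reachable set includes: (0,0), (0,1), (0,2), (0,3), (0,4), (0,5), (1,0), (1,5), (2,0), (2,5), (3,0), (3,5) ...
Target (A=3, B=1) not in reachable set → no.

Answer: no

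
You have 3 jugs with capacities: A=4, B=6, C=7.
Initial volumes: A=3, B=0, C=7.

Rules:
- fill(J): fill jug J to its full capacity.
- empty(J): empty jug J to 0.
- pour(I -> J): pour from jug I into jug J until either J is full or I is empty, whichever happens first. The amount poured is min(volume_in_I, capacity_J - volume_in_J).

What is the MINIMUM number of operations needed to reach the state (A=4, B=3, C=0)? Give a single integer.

BFS from (A=3, B=0, C=7). One shortest path:
  1. empty(A) -> (A=0 B=0 C=7)
  2. pour(C -> A) -> (A=4 B=0 C=3)
  3. pour(C -> B) -> (A=4 B=3 C=0)
Reached target in 3 moves.

Answer: 3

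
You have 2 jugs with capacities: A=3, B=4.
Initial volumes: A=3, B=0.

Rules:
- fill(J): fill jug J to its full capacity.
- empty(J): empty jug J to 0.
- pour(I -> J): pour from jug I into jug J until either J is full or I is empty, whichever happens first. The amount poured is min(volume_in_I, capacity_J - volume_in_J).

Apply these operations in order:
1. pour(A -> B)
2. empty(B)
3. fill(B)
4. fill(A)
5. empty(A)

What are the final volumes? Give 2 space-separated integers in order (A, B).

Step 1: pour(A -> B) -> (A=0 B=3)
Step 2: empty(B) -> (A=0 B=0)
Step 3: fill(B) -> (A=0 B=4)
Step 4: fill(A) -> (A=3 B=4)
Step 5: empty(A) -> (A=0 B=4)

Answer: 0 4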